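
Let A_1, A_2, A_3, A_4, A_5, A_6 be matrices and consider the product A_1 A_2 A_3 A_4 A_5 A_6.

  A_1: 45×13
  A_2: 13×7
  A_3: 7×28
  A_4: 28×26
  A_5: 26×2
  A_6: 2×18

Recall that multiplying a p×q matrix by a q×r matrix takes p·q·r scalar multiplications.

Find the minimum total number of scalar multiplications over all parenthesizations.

Adjacent pairs: A_1A_2 = 45·13·7 = 4095; A_2A_3 = 13·7·28 = 2548; A_3A_4 = 7·28·26 = 5096; A_4A_5 = 28·26·2 = 1456; A_5A_6 = 26·2·18 = 936.
Length 3: A_1..A_3: k=1: 0+2548+45·13·28=18928; k=2: 4095+0+45·7·28=12915 → min 12915 | A_2..A_4: k=2: 0+5096+13·7·26=7462; k=3: 2548+0+13·28·26=12012 → min 7462 | A_3..A_5: k=3: 0+1456+7·28·2=1848; k=4: 5096+0+7·26·2=5460 → min 1848 | A_4..A_6: k=4: 0+936+28·26·18=14040; k=5: 1456+0+28·2·18=2464 → min 2464.
Length 4: A_1..A_4: k=1: 0+7462+45·13·26=22672; k=2: 4095+5096+45·7·26=17381; k=3: 12915+0+45·28·26=45675 → min 17381 | A_2..A_5: k=2: 0+1848+13·7·2=2030; k=3: 2548+1456+13·28·2=4732; k=4: 7462+0+13·26·2=8138 → min 2030 | A_3..A_6: k=3: 0+2464+7·28·18=5992; k=4: 5096+936+7·26·18=9308; k=5: 1848+0+7·2·18=2100 → min 2100.
Length 5: A_1..A_5: k=1: 0+2030+45·13·2=3200; k=2: 4095+1848+45·7·2=6573; k=3: 12915+1456+45·28·2=16891; k=4: 17381+0+45·26·2=19721 → min 3200 | A_2..A_6: k=2: 0+2100+13·7·18=3738; k=3: 2548+2464+13·28·18=11564; k=4: 7462+936+13·26·18=14482; k=5: 2030+0+13·2·18=2498 → min 2498.
Length 6: A_1..A_6: k=1: 0+2498+45·13·18=13028; k=2: 4095+2100+45·7·18=11865; k=3: 12915+2464+45·28·18=38059; k=4: 17381+936+45·26·18=39377; k=5: 3200+0+45·2·18=4820 → min 4820.
Optimal order: ((A_1 (A_2 (A_3 (A_4 A_5)))) A_6) with cost 4820.

4820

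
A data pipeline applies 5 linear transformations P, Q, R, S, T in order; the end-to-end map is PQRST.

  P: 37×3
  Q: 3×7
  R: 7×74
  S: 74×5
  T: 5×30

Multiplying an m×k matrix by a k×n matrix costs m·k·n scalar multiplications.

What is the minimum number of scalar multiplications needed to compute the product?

6444

Adjacent pairs: PQ = 37·3·7 = 777; QR = 3·7·74 = 1554; RS = 7·74·5 = 2590; ST = 74·5·30 = 11100.
Length 3: P..R: k=1: 0+1554+37·3·74=9768; k=2: 777+0+37·7·74=19943 → min 9768 | Q..S: k=2: 0+2590+3·7·5=2695; k=3: 1554+0+3·74·5=2664 → min 2664 | R..T: k=3: 0+11100+7·74·30=26640; k=4: 2590+0+7·5·30=3640 → min 3640.
Length 4: P..S: k=1: 0+2664+37·3·5=3219; k=2: 777+2590+37·7·5=4662; k=3: 9768+0+37·74·5=23458 → min 3219 | Q..T: k=2: 0+3640+3·7·30=4270; k=3: 1554+11100+3·74·30=19314; k=4: 2664+0+3·5·30=3114 → min 3114.
Length 5: P..T: k=1: 0+3114+37·3·30=6444; k=2: 777+3640+37·7·30=12187; k=3: 9768+11100+37·74·30=103008; k=4: 3219+0+37·5·30=8769 → min 6444.
Optimal order: (P(((QR)S)T)) with cost 6444.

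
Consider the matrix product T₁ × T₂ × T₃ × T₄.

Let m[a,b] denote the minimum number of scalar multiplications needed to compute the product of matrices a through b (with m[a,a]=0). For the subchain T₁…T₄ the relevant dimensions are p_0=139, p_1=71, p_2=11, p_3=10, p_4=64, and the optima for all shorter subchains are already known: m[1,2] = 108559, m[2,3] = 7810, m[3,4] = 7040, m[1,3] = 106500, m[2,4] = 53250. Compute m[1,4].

m[1,4] = min over k∈[1,3] of m[1,k]+m[k+1,4]+p_{0}·p_k·p_{4}.
k=1: 0 + 53250 + 139·71·64 = 684866; k=2: 108559 + 7040 + 139·11·64 = 213455; k=3: 106500 + 0 + 139·10·64 = 195460.
Minimum: 195460 at k=3.

195460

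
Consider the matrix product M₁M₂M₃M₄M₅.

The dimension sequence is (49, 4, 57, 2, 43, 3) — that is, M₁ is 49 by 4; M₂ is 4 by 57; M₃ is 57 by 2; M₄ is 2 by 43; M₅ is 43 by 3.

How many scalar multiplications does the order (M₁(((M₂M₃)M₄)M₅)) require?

1904

(M₂M₃): 4×57 by 57×2 → 4×2, cost 4·57·2 = 456
((M₂M₃)M₄): 4×2 by 2×43 → 4×43, cost 4·2·43 = 344; cumulative 800
(((M₂M₃)M₄)M₅): 4×43 by 43×3 → 4×3, cost 4·43·3 = 516; cumulative 1316
(M₁(((M₂M₃)M₄)M₅)): 49×4 by 4×3 → 49×3, cost 49·4·3 = 588; cumulative 1904
Total: 1904 scalar multiplications.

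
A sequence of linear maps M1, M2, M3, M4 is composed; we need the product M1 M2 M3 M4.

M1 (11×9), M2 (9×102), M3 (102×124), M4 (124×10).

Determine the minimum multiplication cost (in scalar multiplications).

Adjacent pairs: M1M2 = 11·9·102 = 10098; M2M3 = 9·102·124 = 113832; M3M4 = 102·124·10 = 126480.
Length 3: M1..M3: k=1: 0+113832+11·9·124=126108; k=2: 10098+0+11·102·124=149226 → min 126108 | M2..M4: k=2: 0+126480+9·102·10=135660; k=3: 113832+0+9·124·10=124992 → min 124992.
Length 4: M1..M4: k=1: 0+124992+11·9·10=125982; k=2: 10098+126480+11·102·10=147798; k=3: 126108+0+11·124·10=139748 → min 125982.
Optimal order: (M1 ((M2 M3) M4)) with cost 125982.

125982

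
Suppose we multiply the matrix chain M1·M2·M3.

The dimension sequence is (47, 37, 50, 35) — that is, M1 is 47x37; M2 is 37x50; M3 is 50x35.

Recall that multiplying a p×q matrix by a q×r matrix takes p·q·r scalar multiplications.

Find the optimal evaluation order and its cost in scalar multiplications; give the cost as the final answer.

(M1·(M2·M3)): cost 125615.
((M1·M2)·M3): cost 169200.
Optimal: (M1·(M2·M3)) with cost 125615.

125615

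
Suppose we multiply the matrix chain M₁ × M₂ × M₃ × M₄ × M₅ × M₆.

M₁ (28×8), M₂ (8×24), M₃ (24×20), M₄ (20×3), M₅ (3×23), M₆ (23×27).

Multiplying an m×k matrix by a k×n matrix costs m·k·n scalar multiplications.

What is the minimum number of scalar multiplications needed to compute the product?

Adjacent pairs: M₁M₂ = 28·8·24 = 5376; M₂M₃ = 8·24·20 = 3840; M₃M₄ = 24·20·3 = 1440; M₄M₅ = 20·3·23 = 1380; M₅M₆ = 3·23·27 = 1863.
Length 3: M₁..M₃: k=1: 0+3840+28·8·20=8320; k=2: 5376+0+28·24·20=18816 → min 8320 | M₂..M₄: k=2: 0+1440+8·24·3=2016; k=3: 3840+0+8·20·3=4320 → min 2016 | M₃..M₅: k=3: 0+1380+24·20·23=12420; k=4: 1440+0+24·3·23=3096 → min 3096 | M₄..M₆: k=4: 0+1863+20·3·27=3483; k=5: 1380+0+20·23·27=13800 → min 3483.
Length 4: M₁..M₄: k=1: 0+2016+28·8·3=2688; k=2: 5376+1440+28·24·3=8832; k=3: 8320+0+28·20·3=10000 → min 2688 | M₂..M₅: k=2: 0+3096+8·24·23=7512; k=3: 3840+1380+8·20·23=8900; k=4: 2016+0+8·3·23=2568 → min 2568 | M₃..M₆: k=3: 0+3483+24·20·27=16443; k=4: 1440+1863+24·3·27=5247; k=5: 3096+0+24·23·27=18000 → min 5247.
Length 5: M₁..M₅: k=1: 0+2568+28·8·23=7720; k=2: 5376+3096+28·24·23=23928; k=3: 8320+1380+28·20·23=22580; k=4: 2688+0+28·3·23=4620 → min 4620 | M₂..M₆: k=2: 0+5247+8·24·27=10431; k=3: 3840+3483+8·20·27=11643; k=4: 2016+1863+8·3·27=4527; k=5: 2568+0+8·23·27=7536 → min 4527.
Length 6: M₁..M₆: k=1: 0+4527+28·8·27=10575; k=2: 5376+5247+28·24·27=28767; k=3: 8320+3483+28·20·27=26923; k=4: 2688+1863+28·3·27=6819; k=5: 4620+0+28·23·27=22008 → min 6819.
Optimal order: ((M₁ × (M₂ × (M₃ × M₄))) × (M₅ × M₆)) with cost 6819.

6819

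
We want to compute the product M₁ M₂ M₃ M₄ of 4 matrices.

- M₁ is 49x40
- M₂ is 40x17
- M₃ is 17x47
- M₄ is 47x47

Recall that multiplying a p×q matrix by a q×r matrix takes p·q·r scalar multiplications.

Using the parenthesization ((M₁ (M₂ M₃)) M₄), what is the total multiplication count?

(M₂ M₃): 40×17 by 17×47 → 40×47, cost 40·17·47 = 31960
(M₁ (M₂ M₃)): 49×40 by 40×47 → 49×47, cost 49·40·47 = 92120; cumulative 124080
((M₁ (M₂ M₃)) M₄): 49×47 by 47×47 → 49×47, cost 49·47·47 = 108241; cumulative 232321
Total: 232321 scalar multiplications.

232321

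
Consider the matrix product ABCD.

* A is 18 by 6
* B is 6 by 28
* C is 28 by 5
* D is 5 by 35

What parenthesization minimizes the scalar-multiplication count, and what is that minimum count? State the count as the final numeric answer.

4530

Adjacent pairs: AB = 18·6·28 = 3024; BC = 6·28·5 = 840; CD = 28·5·35 = 4900.
Length 3: A..C: k=1: 0+840+18·6·5=1380; k=2: 3024+0+18·28·5=5544 → min 1380 | B..D: k=2: 0+4900+6·28·35=10780; k=3: 840+0+6·5·35=1890 → min 1890.
Length 4: A..D: k=1: 0+1890+18·6·35=5670; k=2: 3024+4900+18·28·35=25564; k=3: 1380+0+18·5·35=4530 → min 4530.
Optimal parenthesization: ((A(BC))D) with cost 4530.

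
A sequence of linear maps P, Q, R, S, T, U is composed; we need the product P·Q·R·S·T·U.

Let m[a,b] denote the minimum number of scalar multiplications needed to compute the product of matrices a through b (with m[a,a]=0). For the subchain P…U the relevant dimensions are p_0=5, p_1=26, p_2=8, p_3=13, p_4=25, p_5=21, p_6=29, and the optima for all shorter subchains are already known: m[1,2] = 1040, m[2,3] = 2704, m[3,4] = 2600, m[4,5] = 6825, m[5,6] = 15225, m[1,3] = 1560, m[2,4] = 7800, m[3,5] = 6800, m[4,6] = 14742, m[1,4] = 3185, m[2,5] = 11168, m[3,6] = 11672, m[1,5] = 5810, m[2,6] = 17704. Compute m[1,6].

8855

m[1,6] = min over k∈[1,5] of m[1,k]+m[k+1,6]+p_{0}·p_k·p_{6}.
k=1: 0 + 17704 + 5·26·29 = 21474; k=2: 1040 + 11672 + 5·8·29 = 13872; k=3: 1560 + 14742 + 5·13·29 = 18187; k=4: 3185 + 15225 + 5·25·29 = 22035; k=5: 5810 + 0 + 5·21·29 = 8855.
Minimum: 8855 at k=5.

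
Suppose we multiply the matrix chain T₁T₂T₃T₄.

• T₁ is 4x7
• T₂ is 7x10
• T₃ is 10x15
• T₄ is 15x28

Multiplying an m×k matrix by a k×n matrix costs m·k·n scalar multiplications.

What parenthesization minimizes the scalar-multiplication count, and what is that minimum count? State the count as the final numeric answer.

2560

Adjacent pairs: T₁T₂ = 4·7·10 = 280; T₂T₃ = 7·10·15 = 1050; T₃T₄ = 10·15·28 = 4200.
Length 3: T₁..T₃: k=1: 0+1050+4·7·15=1470; k=2: 280+0+4·10·15=880 → min 880 | T₂..T₄: k=2: 0+4200+7·10·28=6160; k=3: 1050+0+7·15·28=3990 → min 3990.
Length 4: T₁..T₄: k=1: 0+3990+4·7·28=4774; k=2: 280+4200+4·10·28=5600; k=3: 880+0+4·15·28=2560 → min 2560.
Optimal parenthesization: (((T₁T₂)T₃)T₄) with cost 2560.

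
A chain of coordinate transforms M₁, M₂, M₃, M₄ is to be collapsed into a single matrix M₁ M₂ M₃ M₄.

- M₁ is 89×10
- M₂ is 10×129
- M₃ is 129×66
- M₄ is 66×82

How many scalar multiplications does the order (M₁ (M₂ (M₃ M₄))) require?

(M₃ M₄): 129×66 by 66×82 → 129×82, cost 129·66·82 = 698148
(M₂ (M₃ M₄)): 10×129 by 129×82 → 10×82, cost 10·129·82 = 105780; cumulative 803928
(M₁ (M₂ (M₃ M₄))): 89×10 by 10×82 → 89×82, cost 89·10·82 = 72980; cumulative 876908
Total: 876908 scalar multiplications.

876908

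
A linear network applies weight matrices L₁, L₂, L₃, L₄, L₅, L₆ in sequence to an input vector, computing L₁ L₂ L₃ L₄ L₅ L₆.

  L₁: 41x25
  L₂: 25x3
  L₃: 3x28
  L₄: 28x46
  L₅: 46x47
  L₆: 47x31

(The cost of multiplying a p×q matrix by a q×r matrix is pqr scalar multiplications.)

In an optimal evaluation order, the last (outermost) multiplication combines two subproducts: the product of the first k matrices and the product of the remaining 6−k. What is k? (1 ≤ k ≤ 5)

Adjacent pairs: L₁L₂ = 41·25·3 = 3075; L₂L₃ = 25·3·28 = 2100; L₃L₄ = 3·28·46 = 3864; L₄L₅ = 28·46·47 = 60536; L₅L₆ = 46·47·31 = 67022.
Length 3: L₁..L₃: k=1: 0+2100+41·25·28=30800; k=2: 3075+0+41·3·28=6519 → min 6519 | L₂..L₄: k=2: 0+3864+25·3·46=7314; k=3: 2100+0+25·28·46=34300 → min 7314 | L₃..L₅: k=3: 0+60536+3·28·47=64484; k=4: 3864+0+3·46·47=10350 → min 10350 | L₄..L₆: k=4: 0+67022+28·46·31=106950; k=5: 60536+0+28·47·31=101332 → min 101332.
Length 4: L₁..L₄: k=1: 0+7314+41·25·46=54464; k=2: 3075+3864+41·3·46=12597; k=3: 6519+0+41·28·46=59327 → min 12597 | L₂..L₅: k=2: 0+10350+25·3·47=13875; k=3: 2100+60536+25·28·47=95536; k=4: 7314+0+25·46·47=61364 → min 13875 | L₃..L₆: k=3: 0+101332+3·28·31=103936; k=4: 3864+67022+3·46·31=75164; k=5: 10350+0+3·47·31=14721 → min 14721.
Length 5: L₁..L₅: k=1: 0+13875+41·25·47=62050; k=2: 3075+10350+41·3·47=19206; k=3: 6519+60536+41·28·47=121011; k=4: 12597+0+41·46·47=101239 → min 19206 | L₂..L₆: k=2: 0+14721+25·3·31=17046; k=3: 2100+101332+25·28·31=125132; k=4: 7314+67022+25·46·31=109986; k=5: 13875+0+25·47·31=50300 → min 17046.
Top-level splits: k=1: (L₁..L₁)·(L₂..L₆) → 0+17046+41·25·31 = 48821; k=2: (L₁..L₂)·(L₃..L₆) → 3075+14721+41·3·31 = 21609; k=3: (L₁..L₃)·(L₄..L₆) → 6519+101332+41·28·31 = 143439; k=4: (L₁..L₄)·(L₅..L₆) → 12597+67022+41·46·31 = 138085; k=5: (L₁..L₅)·(L₆..L₆) → 19206+0+41·47·31 = 78943.
Best split is after L₂, i.e. k = 2.

2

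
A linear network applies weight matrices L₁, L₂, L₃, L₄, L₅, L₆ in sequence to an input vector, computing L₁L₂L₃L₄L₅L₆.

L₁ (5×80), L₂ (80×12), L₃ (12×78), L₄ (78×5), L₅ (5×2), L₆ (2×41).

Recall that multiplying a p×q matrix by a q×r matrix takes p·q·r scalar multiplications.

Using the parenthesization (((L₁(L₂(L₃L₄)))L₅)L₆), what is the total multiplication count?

11940

(L₃L₄): 12×78 by 78×5 → 12×5, cost 12·78·5 = 4680
(L₂(L₃L₄)): 80×12 by 12×5 → 80×5, cost 80·12·5 = 4800; cumulative 9480
(L₁(L₂(L₃L₄))): 5×80 by 80×5 → 5×5, cost 5·80·5 = 2000; cumulative 11480
((L₁(L₂(L₃L₄)))L₅): 5×5 by 5×2 → 5×2, cost 5·5·2 = 50; cumulative 11530
(((L₁(L₂(L₃L₄)))L₅)L₆): 5×2 by 2×41 → 5×41, cost 5·2·41 = 410; cumulative 11940
Total: 11940 scalar multiplications.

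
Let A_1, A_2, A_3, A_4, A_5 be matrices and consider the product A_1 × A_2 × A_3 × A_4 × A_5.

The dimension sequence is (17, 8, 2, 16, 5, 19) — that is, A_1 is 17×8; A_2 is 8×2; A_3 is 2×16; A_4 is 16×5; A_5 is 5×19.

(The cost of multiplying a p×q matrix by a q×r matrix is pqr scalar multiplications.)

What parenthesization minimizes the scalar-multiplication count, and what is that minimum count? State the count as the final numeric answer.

1268

Adjacent pairs: A_1A_2 = 17·8·2 = 272; A_2A_3 = 8·2·16 = 256; A_3A_4 = 2·16·5 = 160; A_4A_5 = 16·5·19 = 1520.
Length 3: A_1..A_3: k=1: 0+256+17·8·16=2432; k=2: 272+0+17·2·16=816 → min 816 | A_2..A_4: k=2: 0+160+8·2·5=240; k=3: 256+0+8·16·5=896 → min 240 | A_3..A_5: k=3: 0+1520+2·16·19=2128; k=4: 160+0+2·5·19=350 → min 350.
Length 4: A_1..A_4: k=1: 0+240+17·8·5=920; k=2: 272+160+17·2·5=602; k=3: 816+0+17·16·5=2176 → min 602 | A_2..A_5: k=2: 0+350+8·2·19=654; k=3: 256+1520+8·16·19=4208; k=4: 240+0+8·5·19=1000 → min 654.
Length 5: A_1..A_5: k=1: 0+654+17·8·19=3238; k=2: 272+350+17·2·19=1268; k=3: 816+1520+17·16·19=7504; k=4: 602+0+17·5·19=2217 → min 1268.
Optimal parenthesization: ((A_1 × A_2) × ((A_3 × A_4) × A_5)) with cost 1268.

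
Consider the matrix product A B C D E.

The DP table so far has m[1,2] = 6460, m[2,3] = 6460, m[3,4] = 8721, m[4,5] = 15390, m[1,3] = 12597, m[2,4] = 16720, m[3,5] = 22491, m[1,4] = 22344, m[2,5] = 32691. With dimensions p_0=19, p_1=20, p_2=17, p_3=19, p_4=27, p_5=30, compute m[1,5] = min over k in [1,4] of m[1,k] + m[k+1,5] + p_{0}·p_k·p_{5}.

37734

m[1,5] = min over k∈[1,4] of m[1,k]+m[k+1,5]+p_{0}·p_k·p_{5}.
k=1: 0 + 32691 + 19·20·30 = 44091; k=2: 6460 + 22491 + 19·17·30 = 38641; k=3: 12597 + 15390 + 19·19·30 = 38817; k=4: 22344 + 0 + 19·27·30 = 37734.
Minimum: 37734 at k=4.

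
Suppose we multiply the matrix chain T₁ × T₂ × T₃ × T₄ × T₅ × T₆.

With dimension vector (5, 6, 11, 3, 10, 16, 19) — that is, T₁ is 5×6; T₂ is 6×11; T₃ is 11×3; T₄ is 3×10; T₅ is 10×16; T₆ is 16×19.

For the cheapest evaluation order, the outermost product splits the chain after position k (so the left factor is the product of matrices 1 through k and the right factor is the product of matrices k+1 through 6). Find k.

Adjacent pairs: T₁T₂ = 5·6·11 = 330; T₂T₃ = 6·11·3 = 198; T₃T₄ = 11·3·10 = 330; T₄T₅ = 3·10·16 = 480; T₅T₆ = 10·16·19 = 3040.
Length 3: T₁..T₃: k=1: 0+198+5·6·3=288; k=2: 330+0+5·11·3=495 → min 288 | T₂..T₄: k=2: 0+330+6·11·10=990; k=3: 198+0+6·3·10=378 → min 378 | T₃..T₅: k=3: 0+480+11·3·16=1008; k=4: 330+0+11·10·16=2090 → min 1008 | T₄..T₆: k=4: 0+3040+3·10·19=3610; k=5: 480+0+3·16·19=1392 → min 1392.
Length 4: T₁..T₄: k=1: 0+378+5·6·10=678; k=2: 330+330+5·11·10=1210; k=3: 288+0+5·3·10=438 → min 438 | T₂..T₅: k=2: 0+1008+6·11·16=2064; k=3: 198+480+6·3·16=966; k=4: 378+0+6·10·16=1338 → min 966 | T₃..T₆: k=3: 0+1392+11·3·19=2019; k=4: 330+3040+11·10·19=5460; k=5: 1008+0+11·16·19=4352 → min 2019.
Length 5: T₁..T₅: k=1: 0+966+5·6·16=1446; k=2: 330+1008+5·11·16=2218; k=3: 288+480+5·3·16=1008; k=4: 438+0+5·10·16=1238 → min 1008 | T₂..T₆: k=2: 0+2019+6·11·19=3273; k=3: 198+1392+6·3·19=1932; k=4: 378+3040+6·10·19=4558; k=5: 966+0+6·16·19=2790 → min 1932.
Top-level splits: k=1: (T₁..T₁)·(T₂..T₆) → 0+1932+5·6·19 = 2502; k=2: (T₁..T₂)·(T₃..T₆) → 330+2019+5·11·19 = 3394; k=3: (T₁..T₃)·(T₄..T₆) → 288+1392+5·3·19 = 1965; k=4: (T₁..T₄)·(T₅..T₆) → 438+3040+5·10·19 = 4428; k=5: (T₁..T₅)·(T₆..T₆) → 1008+0+5·16·19 = 2528.
Best split is after T₃, i.e. k = 3.

3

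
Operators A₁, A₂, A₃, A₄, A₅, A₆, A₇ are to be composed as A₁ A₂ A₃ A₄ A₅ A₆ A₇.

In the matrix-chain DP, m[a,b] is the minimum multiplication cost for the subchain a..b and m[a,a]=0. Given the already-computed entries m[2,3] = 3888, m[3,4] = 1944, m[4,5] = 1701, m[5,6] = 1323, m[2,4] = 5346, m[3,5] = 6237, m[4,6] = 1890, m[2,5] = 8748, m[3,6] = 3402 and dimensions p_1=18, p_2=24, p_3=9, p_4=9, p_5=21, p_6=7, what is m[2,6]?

6426

m[2,6] = min over k∈[2,5] of m[2,k]+m[k+1,6]+p_{1}·p_k·p_{6}.
k=2: 0 + 3402 + 18·24·7 = 6426; k=3: 3888 + 1890 + 18·9·7 = 6912; k=4: 5346 + 1323 + 18·9·7 = 7803; k=5: 8748 + 0 + 18·21·7 = 11394.
Minimum: 6426 at k=2.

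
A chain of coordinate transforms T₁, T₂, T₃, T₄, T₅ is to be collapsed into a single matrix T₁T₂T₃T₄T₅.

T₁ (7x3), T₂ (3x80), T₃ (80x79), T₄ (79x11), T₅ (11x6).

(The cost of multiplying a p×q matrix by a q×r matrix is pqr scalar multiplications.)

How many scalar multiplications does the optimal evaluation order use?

Adjacent pairs: T₁T₂ = 7·3·80 = 1680; T₂T₃ = 3·80·79 = 18960; T₃T₄ = 80·79·11 = 69520; T₄T₅ = 79·11·6 = 5214.
Length 3: T₁..T₃: k=1: 0+18960+7·3·79=20619; k=2: 1680+0+7·80·79=45920 → min 20619 | T₂..T₄: k=2: 0+69520+3·80·11=72160; k=3: 18960+0+3·79·11=21567 → min 21567 | T₃..T₅: k=3: 0+5214+80·79·6=43134; k=4: 69520+0+80·11·6=74800 → min 43134.
Length 4: T₁..T₄: k=1: 0+21567+7·3·11=21798; k=2: 1680+69520+7·80·11=77360; k=3: 20619+0+7·79·11=26702 → min 21798 | T₂..T₅: k=2: 0+43134+3·80·6=44574; k=3: 18960+5214+3·79·6=25596; k=4: 21567+0+3·11·6=21765 → min 21765.
Length 5: T₁..T₅: k=1: 0+21765+7·3·6=21891; k=2: 1680+43134+7·80·6=48174; k=3: 20619+5214+7·79·6=29151; k=4: 21798+0+7·11·6=22260 → min 21891.
Optimal order: (T₁(((T₂T₃)T₄)T₅)) with cost 21891.

21891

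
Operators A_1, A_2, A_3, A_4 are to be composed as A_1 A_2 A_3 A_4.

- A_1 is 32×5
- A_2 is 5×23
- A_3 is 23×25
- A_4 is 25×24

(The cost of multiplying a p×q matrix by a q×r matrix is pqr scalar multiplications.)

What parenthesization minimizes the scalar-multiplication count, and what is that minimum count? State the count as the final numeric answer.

9715

Adjacent pairs: A_1A_2 = 32·5·23 = 3680; A_2A_3 = 5·23·25 = 2875; A_3A_4 = 23·25·24 = 13800.
Length 3: A_1..A_3: k=1: 0+2875+32·5·25=6875; k=2: 3680+0+32·23·25=22080 → min 6875 | A_2..A_4: k=2: 0+13800+5·23·24=16560; k=3: 2875+0+5·25·24=5875 → min 5875.
Length 4: A_1..A_4: k=1: 0+5875+32·5·24=9715; k=2: 3680+13800+32·23·24=35144; k=3: 6875+0+32·25·24=26075 → min 9715.
Optimal parenthesization: (A_1 ((A_2 A_3) A_4)) with cost 9715.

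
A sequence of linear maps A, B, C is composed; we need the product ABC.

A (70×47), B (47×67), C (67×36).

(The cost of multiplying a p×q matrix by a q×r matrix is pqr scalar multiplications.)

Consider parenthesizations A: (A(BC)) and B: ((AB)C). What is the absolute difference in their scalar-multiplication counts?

Order A = (A(BC)): (BC): 47×67 by 67×36 → 47×36, cost 47·67·36 = 113364; (A(BC)): 70×47 by 47×36 → 70×36, cost 70·47·36 = 118440; cumulative 231804. Total 231804.
Order B = ((AB)C): (AB): 70×47 by 47×67 → 70×67, cost 70·47·67 = 220430; ((AB)C): 70×67 by 67×36 → 70×36, cost 70·67·36 = 168840; cumulative 389270. Total 389270.
Difference: |231804 − 389270| = 157466.

157466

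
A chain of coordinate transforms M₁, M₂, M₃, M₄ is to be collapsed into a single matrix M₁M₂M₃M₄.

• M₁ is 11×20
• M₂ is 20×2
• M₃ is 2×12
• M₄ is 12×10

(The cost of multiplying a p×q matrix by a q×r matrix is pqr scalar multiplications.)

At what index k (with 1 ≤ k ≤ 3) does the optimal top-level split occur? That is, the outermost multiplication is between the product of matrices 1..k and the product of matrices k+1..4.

Adjacent pairs: M₁M₂ = 11·20·2 = 440; M₂M₃ = 20·2·12 = 480; M₃M₄ = 2·12·10 = 240.
Length 3: M₁..M₃: k=1: 0+480+11·20·12=3120; k=2: 440+0+11·2·12=704 → min 704 | M₂..M₄: k=2: 0+240+20·2·10=640; k=3: 480+0+20·12·10=2880 → min 640.
Top-level splits: k=1: (M₁..M₁)·(M₂..M₄) → 0+640+11·20·10 = 2840; k=2: (M₁..M₂)·(M₃..M₄) → 440+240+11·2·10 = 900; k=3: (M₁..M₃)·(M₄..M₄) → 704+0+11·12·10 = 2024.
Best split is after M₂, i.e. k = 2.

2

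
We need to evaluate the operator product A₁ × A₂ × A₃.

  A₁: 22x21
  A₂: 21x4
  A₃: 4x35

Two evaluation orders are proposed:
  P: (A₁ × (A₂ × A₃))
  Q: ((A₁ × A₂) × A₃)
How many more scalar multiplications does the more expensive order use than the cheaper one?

14182

Order P = (A₁ × (A₂ × A₃)): (A₂ × A₃): 21×4 by 4×35 → 21×35, cost 21·4·35 = 2940; (A₁ × (A₂ × A₃)): 22×21 by 21×35 → 22×35, cost 22·21·35 = 16170; cumulative 19110. Total 19110.
Order Q = ((A₁ × A₂) × A₃): (A₁ × A₂): 22×21 by 21×4 → 22×4, cost 22·21·4 = 1848; ((A₁ × A₂) × A₃): 22×4 by 4×35 → 22×35, cost 22·4·35 = 3080; cumulative 4928. Total 4928.
Difference: |19110 − 4928| = 14182.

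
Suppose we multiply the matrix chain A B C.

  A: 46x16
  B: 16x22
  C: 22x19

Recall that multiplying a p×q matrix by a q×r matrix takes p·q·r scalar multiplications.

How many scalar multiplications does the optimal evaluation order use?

Order (A (B C)): (B C): 16×22 by 22×19 → 16×19, cost 16·22·19 = 6688; (A (B C)): 46×16 by 16×19 → 46×19, cost 46·16·19 = 13984; cumulative 20672. Total 20672.
Order ((A B) C): (A B): 46×16 by 16×22 → 46×22, cost 46·16·22 = 16192; ((A B) C): 46×22 by 22×19 → 46×19, cost 46·22·19 = 19228; cumulative 35420. Total 35420.
Minimum: 20672.

20672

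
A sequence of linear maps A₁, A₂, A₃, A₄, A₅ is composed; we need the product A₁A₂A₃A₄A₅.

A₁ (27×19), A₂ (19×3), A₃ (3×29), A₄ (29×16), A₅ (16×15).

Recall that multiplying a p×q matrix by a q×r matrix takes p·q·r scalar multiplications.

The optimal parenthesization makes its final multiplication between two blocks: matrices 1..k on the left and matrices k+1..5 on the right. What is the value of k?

Adjacent pairs: A₁A₂ = 27·19·3 = 1539; A₂A₃ = 19·3·29 = 1653; A₃A₄ = 3·29·16 = 1392; A₄A₅ = 29·16·15 = 6960.
Length 3: A₁..A₃: k=1: 0+1653+27·19·29=16530; k=2: 1539+0+27·3·29=3888 → min 3888 | A₂..A₄: k=2: 0+1392+19·3·16=2304; k=3: 1653+0+19·29·16=10469 → min 2304 | A₃..A₅: k=3: 0+6960+3·29·15=8265; k=4: 1392+0+3·16·15=2112 → min 2112.
Length 4: A₁..A₄: k=1: 0+2304+27·19·16=10512; k=2: 1539+1392+27·3·16=4227; k=3: 3888+0+27·29·16=16416 → min 4227 | A₂..A₅: k=2: 0+2112+19·3·15=2967; k=3: 1653+6960+19·29·15=16878; k=4: 2304+0+19·16·15=6864 → min 2967.
Top-level splits: k=1: (A₁..A₁)·(A₂..A₅) → 0+2967+27·19·15 = 10662; k=2: (A₁..A₂)·(A₃..A₅) → 1539+2112+27·3·15 = 4866; k=3: (A₁..A₃)·(A₄..A₅) → 3888+6960+27·29·15 = 22593; k=4: (A₁..A₄)·(A₅..A₅) → 4227+0+27·16·15 = 10707.
Best split is after A₂, i.e. k = 2.

2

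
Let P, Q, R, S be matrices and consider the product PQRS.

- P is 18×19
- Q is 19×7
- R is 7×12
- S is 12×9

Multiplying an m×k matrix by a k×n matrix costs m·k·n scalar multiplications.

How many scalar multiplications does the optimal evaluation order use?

Adjacent pairs: PQ = 18·19·7 = 2394; QR = 19·7·12 = 1596; RS = 7·12·9 = 756.
Length 3: P..R: k=1: 0+1596+18·19·12=5700; k=2: 2394+0+18·7·12=3906 → min 3906 | Q..S: k=2: 0+756+19·7·9=1953; k=3: 1596+0+19·12·9=3648 → min 1953.
Length 4: P..S: k=1: 0+1953+18·19·9=5031; k=2: 2394+756+18·7·9=4284; k=3: 3906+0+18·12·9=5850 → min 4284.
Optimal order: ((PQ)(RS)) with cost 4284.

4284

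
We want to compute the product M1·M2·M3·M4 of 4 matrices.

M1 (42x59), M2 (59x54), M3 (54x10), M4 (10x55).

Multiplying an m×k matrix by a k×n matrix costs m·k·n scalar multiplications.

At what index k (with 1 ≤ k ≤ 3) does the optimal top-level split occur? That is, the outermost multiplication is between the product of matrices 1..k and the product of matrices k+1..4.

3

Adjacent pairs: M1M2 = 42·59·54 = 133812; M2M3 = 59·54·10 = 31860; M3M4 = 54·10·55 = 29700.
Length 3: M1..M3: k=1: 0+31860+42·59·10=56640; k=2: 133812+0+42·54·10=156492 → min 56640 | M2..M4: k=2: 0+29700+59·54·55=204930; k=3: 31860+0+59·10·55=64310 → min 64310.
Top-level splits: k=1: (M1..M1)·(M2..M4) → 0+64310+42·59·55 = 200600; k=2: (M1..M2)·(M3..M4) → 133812+29700+42·54·55 = 288252; k=3: (M1..M3)·(M4..M4) → 56640+0+42·10·55 = 79740.
Best split is after M3, i.e. k = 3.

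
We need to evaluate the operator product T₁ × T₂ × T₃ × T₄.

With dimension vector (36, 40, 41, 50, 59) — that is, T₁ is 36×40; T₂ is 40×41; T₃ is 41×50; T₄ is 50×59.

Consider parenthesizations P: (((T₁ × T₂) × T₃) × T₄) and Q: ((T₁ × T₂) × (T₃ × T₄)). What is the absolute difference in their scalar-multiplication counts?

28034

Order P = (((T₁ × T₂) × T₃) × T₄): (T₁ × T₂): 36×40 by 40×41 → 36×41, cost 36·40·41 = 59040; ((T₁ × T₂) × T₃): 36×41 by 41×50 → 36×50, cost 36·41·50 = 73800; cumulative 132840; (((T₁ × T₂) × T₃) × T₄): 36×50 by 50×59 → 36×59, cost 36·50·59 = 106200; cumulative 239040. Total 239040.
Order Q = ((T₁ × T₂) × (T₃ × T₄)): (T₁ × T₂): 36×40 by 40×41 → 36×41, cost 36·40·41 = 59040; (T₃ × T₄): 41×50 by 50×59 → 41×59, cost 41·50·59 = 120950; ((T₁ × T₂) × (T₃ × T₄)): 36×41 by 41×59 → 36×59, cost 36·41·59 = 87084; cumulative 267074. Total 267074.
Difference: |239040 − 267074| = 28034.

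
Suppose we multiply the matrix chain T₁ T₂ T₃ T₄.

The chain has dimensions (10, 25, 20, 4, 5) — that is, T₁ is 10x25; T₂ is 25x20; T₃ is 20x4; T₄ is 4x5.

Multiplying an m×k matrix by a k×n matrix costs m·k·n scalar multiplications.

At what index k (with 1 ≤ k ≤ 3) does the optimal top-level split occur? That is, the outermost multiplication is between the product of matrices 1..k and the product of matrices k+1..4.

Adjacent pairs: T₁T₂ = 10·25·20 = 5000; T₂T₃ = 25·20·4 = 2000; T₃T₄ = 20·4·5 = 400.
Length 3: T₁..T₃: k=1: 0+2000+10·25·4=3000; k=2: 5000+0+10·20·4=5800 → min 3000 | T₂..T₄: k=2: 0+400+25·20·5=2900; k=3: 2000+0+25·4·5=2500 → min 2500.
Top-level splits: k=1: (T₁..T₁)·(T₂..T₄) → 0+2500+10·25·5 = 3750; k=2: (T₁..T₂)·(T₃..T₄) → 5000+400+10·20·5 = 6400; k=3: (T₁..T₃)·(T₄..T₄) → 3000+0+10·4·5 = 3200.
Best split is after T₃, i.e. k = 3.

3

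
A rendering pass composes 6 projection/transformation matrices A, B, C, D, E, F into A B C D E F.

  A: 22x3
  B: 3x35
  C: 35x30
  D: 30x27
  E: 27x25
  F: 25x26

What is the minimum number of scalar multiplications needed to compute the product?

11271

Adjacent pairs: AB = 22·3·35 = 2310; BC = 3·35·30 = 3150; CD = 35·30·27 = 28350; DE = 30·27·25 = 20250; EF = 27·25·26 = 17550.
Length 3: A..C: k=1: 0+3150+22·3·30=5130; k=2: 2310+0+22·35·30=25410 → min 5130 | B..D: k=2: 0+28350+3·35·27=31185; k=3: 3150+0+3·30·27=5580 → min 5580 | C..E: k=3: 0+20250+35·30·25=46500; k=4: 28350+0+35·27·25=51975 → min 46500 | D..F: k=4: 0+17550+30·27·26=38610; k=5: 20250+0+30·25·26=39750 → min 38610.
Length 4: A..D: k=1: 0+5580+22·3·27=7362; k=2: 2310+28350+22·35·27=51450; k=3: 5130+0+22·30·27=22950 → min 7362 | B..E: k=2: 0+46500+3·35·25=49125; k=3: 3150+20250+3·30·25=25650; k=4: 5580+0+3·27·25=7605 → min 7605 | C..F: k=3: 0+38610+35·30·26=65910; k=4: 28350+17550+35·27·26=70470; k=5: 46500+0+35·25·26=69250 → min 65910.
Length 5: A..E: k=1: 0+7605+22·3·25=9255; k=2: 2310+46500+22·35·25=68060; k=3: 5130+20250+22·30·25=41880; k=4: 7362+0+22·27·25=22212 → min 9255 | B..F: k=2: 0+65910+3·35·26=68640; k=3: 3150+38610+3·30·26=44100; k=4: 5580+17550+3·27·26=25236; k=5: 7605+0+3·25·26=9555 → min 9555.
Length 6: A..F: k=1: 0+9555+22·3·26=11271; k=2: 2310+65910+22·35·26=88240; k=3: 5130+38610+22·30·26=60900; k=4: 7362+17550+22·27·26=40356; k=5: 9255+0+22·25·26=23555 → min 11271.
Optimal order: (A ((((B C) D) E) F)) with cost 11271.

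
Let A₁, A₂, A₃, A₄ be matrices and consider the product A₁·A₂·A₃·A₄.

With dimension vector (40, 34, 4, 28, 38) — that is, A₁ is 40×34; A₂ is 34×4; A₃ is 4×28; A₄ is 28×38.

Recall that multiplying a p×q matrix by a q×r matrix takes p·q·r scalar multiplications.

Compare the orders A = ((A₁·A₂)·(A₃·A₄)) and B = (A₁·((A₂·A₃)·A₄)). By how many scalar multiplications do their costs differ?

Order A = ((A₁·A₂)·(A₃·A₄)): (A₁·A₂): 40×34 by 34×4 → 40×4, cost 40·34·4 = 5440; (A₃·A₄): 4×28 by 28×38 → 4×38, cost 4·28·38 = 4256; ((A₁·A₂)·(A₃·A₄)): 40×4 by 4×38 → 40×38, cost 40·4·38 = 6080; cumulative 15776. Total 15776.
Order B = (A₁·((A₂·A₃)·A₄)): (A₂·A₃): 34×4 by 4×28 → 34×28, cost 34·4·28 = 3808; ((A₂·A₃)·A₄): 34×28 by 28×38 → 34×38, cost 34·28·38 = 36176; cumulative 39984; (A₁·((A₂·A₃)·A₄)): 40×34 by 34×38 → 40×38, cost 40·34·38 = 51680; cumulative 91664. Total 91664.
Difference: |15776 − 91664| = 75888.

75888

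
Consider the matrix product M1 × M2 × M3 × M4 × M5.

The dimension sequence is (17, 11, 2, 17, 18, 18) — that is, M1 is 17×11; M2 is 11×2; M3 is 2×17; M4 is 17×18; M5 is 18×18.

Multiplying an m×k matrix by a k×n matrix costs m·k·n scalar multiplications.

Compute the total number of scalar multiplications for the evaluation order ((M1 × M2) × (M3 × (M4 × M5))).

(M1 × M2): 17×11 by 11×2 → 17×2, cost 17·11·2 = 374
(M4 × M5): 17×18 by 18×18 → 17×18, cost 17·18·18 = 5508
(M3 × (M4 × M5)): 2×17 by 17×18 → 2×18, cost 2·17·18 = 612; cumulative 6120
((M1 × M2) × (M3 × (M4 × M5))): 17×2 by 2×18 → 17×18, cost 17·2·18 = 612; cumulative 7106
Total: 7106 scalar multiplications.

7106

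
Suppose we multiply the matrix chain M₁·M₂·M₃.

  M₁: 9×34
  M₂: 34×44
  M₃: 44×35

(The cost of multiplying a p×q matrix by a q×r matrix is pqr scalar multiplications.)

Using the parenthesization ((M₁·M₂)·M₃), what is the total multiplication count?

27324

(M₁·M₂): 9×34 by 34×44 → 9×44, cost 9·34·44 = 13464
((M₁·M₂)·M₃): 9×44 by 44×35 → 9×35, cost 9·44·35 = 13860; cumulative 27324
Total: 27324 scalar multiplications.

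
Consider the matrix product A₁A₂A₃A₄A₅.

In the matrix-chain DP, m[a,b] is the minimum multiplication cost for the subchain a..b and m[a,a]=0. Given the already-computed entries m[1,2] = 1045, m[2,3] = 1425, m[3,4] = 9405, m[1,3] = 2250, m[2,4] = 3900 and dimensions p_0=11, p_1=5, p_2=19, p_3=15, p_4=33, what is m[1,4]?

5715

m[1,4] = min over k∈[1,3] of m[1,k]+m[k+1,4]+p_{0}·p_k·p_{4}.
k=1: 0 + 3900 + 11·5·33 = 5715; k=2: 1045 + 9405 + 11·19·33 = 17347; k=3: 2250 + 0 + 11·15·33 = 7695.
Minimum: 5715 at k=1.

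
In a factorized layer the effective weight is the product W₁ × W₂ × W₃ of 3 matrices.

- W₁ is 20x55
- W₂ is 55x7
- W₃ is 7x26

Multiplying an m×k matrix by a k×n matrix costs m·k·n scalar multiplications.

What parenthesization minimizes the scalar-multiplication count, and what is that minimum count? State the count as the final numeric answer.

11340

(W₁ × (W₂ × W₃)): cost 38610.
((W₁ × W₂) × W₃): cost 11340.
Optimal: ((W₁ × W₂) × W₃) with cost 11340.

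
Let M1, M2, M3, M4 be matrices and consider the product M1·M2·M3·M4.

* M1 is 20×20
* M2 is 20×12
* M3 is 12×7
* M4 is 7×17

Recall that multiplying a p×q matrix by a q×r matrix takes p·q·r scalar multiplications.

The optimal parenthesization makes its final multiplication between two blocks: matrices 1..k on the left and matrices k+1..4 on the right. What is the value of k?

3

Adjacent pairs: M1M2 = 20·20·12 = 4800; M2M3 = 20·12·7 = 1680; M3M4 = 12·7·17 = 1428.
Length 3: M1..M3: k=1: 0+1680+20·20·7=4480; k=2: 4800+0+20·12·7=6480 → min 4480 | M2..M4: k=2: 0+1428+20·12·17=5508; k=3: 1680+0+20·7·17=4060 → min 4060.
Top-level splits: k=1: (M1..M1)·(M2..M4) → 0+4060+20·20·17 = 10860; k=2: (M1..M2)·(M3..M4) → 4800+1428+20·12·17 = 10308; k=3: (M1..M3)·(M4..M4) → 4480+0+20·7·17 = 6860.
Best split is after M3, i.e. k = 3.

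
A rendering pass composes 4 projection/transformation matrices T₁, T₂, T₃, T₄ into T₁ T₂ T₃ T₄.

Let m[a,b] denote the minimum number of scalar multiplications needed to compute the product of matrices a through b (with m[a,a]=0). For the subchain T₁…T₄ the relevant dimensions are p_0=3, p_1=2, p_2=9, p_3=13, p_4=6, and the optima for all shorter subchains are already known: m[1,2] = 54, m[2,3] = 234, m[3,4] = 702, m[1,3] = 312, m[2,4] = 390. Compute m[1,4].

m[1,4] = min over k∈[1,3] of m[1,k]+m[k+1,4]+p_{0}·p_k·p_{4}.
k=1: 0 + 390 + 3·2·6 = 426; k=2: 54 + 702 + 3·9·6 = 918; k=3: 312 + 0 + 3·13·6 = 546.
Minimum: 426 at k=1.

426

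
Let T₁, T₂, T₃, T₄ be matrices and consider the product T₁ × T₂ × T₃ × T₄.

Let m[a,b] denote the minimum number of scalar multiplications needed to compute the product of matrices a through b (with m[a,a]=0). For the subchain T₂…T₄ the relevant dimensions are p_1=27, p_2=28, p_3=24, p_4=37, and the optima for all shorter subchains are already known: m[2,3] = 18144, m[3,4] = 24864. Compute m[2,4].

m[2,4] = min over k∈[2,3] of m[2,k]+m[k+1,4]+p_{1}·p_k·p_{4}.
k=2: 0 + 24864 + 27·28·37 = 52836; k=3: 18144 + 0 + 27·24·37 = 42120.
Minimum: 42120 at k=3.

42120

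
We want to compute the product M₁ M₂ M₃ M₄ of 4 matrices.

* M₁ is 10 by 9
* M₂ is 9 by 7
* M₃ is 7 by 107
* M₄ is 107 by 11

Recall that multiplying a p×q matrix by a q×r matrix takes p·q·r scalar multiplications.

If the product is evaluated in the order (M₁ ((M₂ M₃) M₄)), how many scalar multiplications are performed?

18324

(M₂ M₃): 9×7 by 7×107 → 9×107, cost 9·7·107 = 6741
((M₂ M₃) M₄): 9×107 by 107×11 → 9×11, cost 9·107·11 = 10593; cumulative 17334
(M₁ ((M₂ M₃) M₄)): 10×9 by 9×11 → 10×11, cost 10·9·11 = 990; cumulative 18324
Total: 18324 scalar multiplications.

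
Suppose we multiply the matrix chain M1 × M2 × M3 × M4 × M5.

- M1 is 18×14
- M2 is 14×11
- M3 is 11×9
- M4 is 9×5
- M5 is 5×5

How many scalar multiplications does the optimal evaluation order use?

Adjacent pairs: M1M2 = 18·14·11 = 2772; M2M3 = 14·11·9 = 1386; M3M4 = 11·9·5 = 495; M4M5 = 9·5·5 = 225.
Length 3: M1..M3: k=1: 0+1386+18·14·9=3654; k=2: 2772+0+18·11·9=4554 → min 3654 | M2..M4: k=2: 0+495+14·11·5=1265; k=3: 1386+0+14·9·5=2016 → min 1265 | M3..M5: k=3: 0+225+11·9·5=720; k=4: 495+0+11·5·5=770 → min 720.
Length 4: M1..M4: k=1: 0+1265+18·14·5=2525; k=2: 2772+495+18·11·5=4257; k=3: 3654+0+18·9·5=4464 → min 2525 | M2..M5: k=2: 0+720+14·11·5=1490; k=3: 1386+225+14·9·5=2241; k=4: 1265+0+14·5·5=1615 → min 1490.
Length 5: M1..M5: k=1: 0+1490+18·14·5=2750; k=2: 2772+720+18·11·5=4482; k=3: 3654+225+18·9·5=4689; k=4: 2525+0+18·5·5=2975 → min 2750.
Optimal order: (M1 × (M2 × (M3 × (M4 × M5)))) with cost 2750.

2750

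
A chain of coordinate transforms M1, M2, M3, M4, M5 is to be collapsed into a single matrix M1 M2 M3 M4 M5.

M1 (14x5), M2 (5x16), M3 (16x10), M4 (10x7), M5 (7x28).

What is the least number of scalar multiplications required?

Adjacent pairs: M1M2 = 14·5·16 = 1120; M2M3 = 5·16·10 = 800; M3M4 = 16·10·7 = 1120; M4M5 = 10·7·28 = 1960.
Length 3: M1..M3: k=1: 0+800+14·5·10=1500; k=2: 1120+0+14·16·10=3360 → min 1500 | M2..M4: k=2: 0+1120+5·16·7=1680; k=3: 800+0+5·10·7=1150 → min 1150 | M3..M5: k=3: 0+1960+16·10·28=6440; k=4: 1120+0+16·7·28=4256 → min 4256.
Length 4: M1..M4: k=1: 0+1150+14·5·7=1640; k=2: 1120+1120+14·16·7=3808; k=3: 1500+0+14·10·7=2480 → min 1640 | M2..M5: k=2: 0+4256+5·16·28=6496; k=3: 800+1960+5·10·28=4160; k=4: 1150+0+5·7·28=2130 → min 2130.
Length 5: M1..M5: k=1: 0+2130+14·5·28=4090; k=2: 1120+4256+14·16·28=11648; k=3: 1500+1960+14·10·28=7380; k=4: 1640+0+14·7·28=4384 → min 4090.
Optimal order: (M1 (((M2 M3) M4) M5)) with cost 4090.

4090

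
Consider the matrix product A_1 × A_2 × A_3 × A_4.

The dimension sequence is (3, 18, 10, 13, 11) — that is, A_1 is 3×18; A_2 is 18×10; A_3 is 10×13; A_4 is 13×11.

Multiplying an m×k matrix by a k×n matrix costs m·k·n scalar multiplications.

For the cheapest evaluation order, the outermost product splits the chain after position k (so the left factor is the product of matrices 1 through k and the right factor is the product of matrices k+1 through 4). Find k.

Adjacent pairs: A_1A_2 = 3·18·10 = 540; A_2A_3 = 18·10·13 = 2340; A_3A_4 = 10·13·11 = 1430.
Length 3: A_1..A_3: k=1: 0+2340+3·18·13=3042; k=2: 540+0+3·10·13=930 → min 930 | A_2..A_4: k=2: 0+1430+18·10·11=3410; k=3: 2340+0+18·13·11=4914 → min 3410.
Top-level splits: k=1: (A_1..A_1)·(A_2..A_4) → 0+3410+3·18·11 = 4004; k=2: (A_1..A_2)·(A_3..A_4) → 540+1430+3·10·11 = 2300; k=3: (A_1..A_3)·(A_4..A_4) → 930+0+3·13·11 = 1359.
Best split is after A_3, i.e. k = 3.

3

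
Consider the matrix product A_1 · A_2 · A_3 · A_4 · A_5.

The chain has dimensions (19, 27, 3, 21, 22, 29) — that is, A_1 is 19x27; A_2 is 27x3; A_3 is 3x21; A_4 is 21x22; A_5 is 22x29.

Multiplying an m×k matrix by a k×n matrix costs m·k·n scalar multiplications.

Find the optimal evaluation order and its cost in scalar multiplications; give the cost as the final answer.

6492

Adjacent pairs: A_1A_2 = 19·27·3 = 1539; A_2A_3 = 27·3·21 = 1701; A_3A_4 = 3·21·22 = 1386; A_4A_5 = 21·22·29 = 13398.
Length 3: A_1..A_3: k=1: 0+1701+19·27·21=12474; k=2: 1539+0+19·3·21=2736 → min 2736 | A_2..A_4: k=2: 0+1386+27·3·22=3168; k=3: 1701+0+27·21·22=14175 → min 3168 | A_3..A_5: k=3: 0+13398+3·21·29=15225; k=4: 1386+0+3·22·29=3300 → min 3300.
Length 4: A_1..A_4: k=1: 0+3168+19·27·22=14454; k=2: 1539+1386+19·3·22=4179; k=3: 2736+0+19·21·22=11514 → min 4179 | A_2..A_5: k=2: 0+3300+27·3·29=5649; k=3: 1701+13398+27·21·29=31542; k=4: 3168+0+27·22·29=20394 → min 5649.
Length 5: A_1..A_5: k=1: 0+5649+19·27·29=20526; k=2: 1539+3300+19·3·29=6492; k=3: 2736+13398+19·21·29=27705; k=4: 4179+0+19·22·29=16301 → min 6492.
Optimal parenthesization: ((A_1 · A_2) · ((A_3 · A_4) · A_5)) with cost 6492.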